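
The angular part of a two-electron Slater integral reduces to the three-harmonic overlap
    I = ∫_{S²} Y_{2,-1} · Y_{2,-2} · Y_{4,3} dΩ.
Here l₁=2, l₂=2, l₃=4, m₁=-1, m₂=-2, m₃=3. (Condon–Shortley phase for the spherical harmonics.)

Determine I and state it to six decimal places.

m-sum 0 ✓  L=8 even ✓  0≤4≤4 ✓
Π(2lᵢ+1) = 5×5×9 = 225
triangle coeff Δ(2,2,4) = 1/630
Σ_t [0,0]: t=0:+1/16 = 1/16
(3j)²=2/35 [(2 2 4; 0 0 0)], sign=+1
Σ_t [0,0]: t=0:+1/144 = 1/144
(3j)²=1/18 [(2 2 4; -1 -2 3)], sign=-1
⇒ 4πI² = 5/7
I = (-1)√(5/7/(4π)) = -0.23841361

-0.238414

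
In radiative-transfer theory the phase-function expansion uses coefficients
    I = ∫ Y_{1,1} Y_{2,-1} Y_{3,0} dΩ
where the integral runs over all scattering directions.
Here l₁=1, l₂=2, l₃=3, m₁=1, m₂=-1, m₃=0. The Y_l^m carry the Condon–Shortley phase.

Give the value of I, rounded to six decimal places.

Rules hold: Σm=0, L=6 even, 1≤3≤3.
N = 3·5·7 = 105
Δ = 0!·2!·4!/7! = 1/105
Racah Σ t=0..0: t=0:+1/4 = 1/4
⇒ 3j(1 2 3; 0 0 0)² = 3/35, sgn -1
Racah Σ t=0..0: t=0:+1/12 = 1/12
⇒ 3j(1 2 3; 1 -1 0)² = 1/35, sgn -1
4πI² = N·(3j₀)²·(3jₘ)² = 9/35
I = +1·√(0.257143/4π) = 0.14304817

0.143048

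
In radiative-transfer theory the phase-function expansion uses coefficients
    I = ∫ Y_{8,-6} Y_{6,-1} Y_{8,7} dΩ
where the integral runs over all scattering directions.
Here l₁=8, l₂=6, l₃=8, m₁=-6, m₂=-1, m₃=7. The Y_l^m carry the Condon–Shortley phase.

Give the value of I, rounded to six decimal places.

0.068848

Rules hold: Σm=0, L=22 even, 2≤8≤14.
N = 17·13·17 = 3757
Δ = 6!·10!·6!/23! = 1/13742520792
Racah Σ t=0..6: t=0:+1/41803776000 t=1:−1/435456000 t=2:+1/39813120 t=3:−1/18662400 t=4:+1/39813120 t=5:−1/435456000 t=6:+1/41803776000 = -11/1393459200
⇒ 3j(8 6 8; 0 0 0)² = 600/96577, sgn -1
Racah Σ t=4..5: t=4:+1/20901888000 t=5:−1/31352832000 = 1/62705664000
⇒ 3j(8 6 8; -6 -1 7)² = 455/178296, sgn -1
4πI² = N·(3j₀)²·(3jₘ)² = 11375/190969
I = +1·√(0.0595646/4π) = 0.06884768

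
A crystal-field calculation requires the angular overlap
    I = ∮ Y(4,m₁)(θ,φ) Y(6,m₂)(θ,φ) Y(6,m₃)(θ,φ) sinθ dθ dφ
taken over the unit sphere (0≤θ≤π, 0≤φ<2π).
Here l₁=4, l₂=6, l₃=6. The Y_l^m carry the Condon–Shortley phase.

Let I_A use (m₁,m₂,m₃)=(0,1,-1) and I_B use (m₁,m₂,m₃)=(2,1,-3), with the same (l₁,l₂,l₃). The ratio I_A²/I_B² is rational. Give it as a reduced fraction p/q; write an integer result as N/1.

l's match ⇒ only the (l;m) 3-j factors differ between A and B.
A: triangle coeff Δ(4,6,6) = 1/15315300; Σ_t [0,4]: t=0:+1/2903040 t=1:−1/51840 t=2:+1/11520 t=3:−1/20736 t=4:+1/414720 = 1/45360; (3j)²=1024/153153 [(4 6 6; 0 1 -1)], sign=-1
B: triangle coeff Δ(4,6,6) = 1/15315300; Σ_t [0,2]: t=0:+1/483840 t=1:−1/51840 t=2:+1/69120 = -1/362880; (3j)²=16/17017 [(4 6 6; 2 1 -3)], sign=+1
I_A²/I_B² = (1024/153153)/(16/17017) = 64/9

64/9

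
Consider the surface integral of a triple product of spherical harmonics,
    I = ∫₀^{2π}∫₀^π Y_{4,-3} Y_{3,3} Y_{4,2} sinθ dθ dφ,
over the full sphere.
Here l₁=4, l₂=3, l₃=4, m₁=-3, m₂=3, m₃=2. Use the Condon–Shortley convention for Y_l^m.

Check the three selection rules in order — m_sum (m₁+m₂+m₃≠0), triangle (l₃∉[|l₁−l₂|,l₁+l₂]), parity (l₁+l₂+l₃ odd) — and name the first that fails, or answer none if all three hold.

Σmᵢ = 2  ✗
l₃∈[|l₁−l₂|,l₁+l₂]=[1,7], have l₃=4
Σlᵢ = 11 ⇒ odd

m_sum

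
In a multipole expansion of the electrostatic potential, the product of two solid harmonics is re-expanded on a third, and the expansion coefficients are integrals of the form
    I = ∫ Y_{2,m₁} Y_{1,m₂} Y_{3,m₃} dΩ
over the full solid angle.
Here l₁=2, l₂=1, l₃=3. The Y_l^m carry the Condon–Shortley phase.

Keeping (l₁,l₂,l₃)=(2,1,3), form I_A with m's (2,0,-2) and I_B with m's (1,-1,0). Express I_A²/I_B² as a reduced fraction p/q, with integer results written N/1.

5/3

Same 2,1,3: normalisation and zero-m 3j drop out of the ratio.
A: Δ: 0! 4! 2! / 7! → 1/105; sum: t=0:+1/24 = 1/24; 3j²(2 1 3; 2 0 -2) = Δ·Π!·Σ² = 1/21  (sign -1)
B: Δ: 0! 4! 2! / 7! → 1/105; sum: t=0:+1/12 = 1/12; 3j²(2 1 3; 1 -1 0) = Δ·Π!·Σ² = 1/35  (sign -1)
I_A²/I_B² = (1/21)/(1/35) = 5/3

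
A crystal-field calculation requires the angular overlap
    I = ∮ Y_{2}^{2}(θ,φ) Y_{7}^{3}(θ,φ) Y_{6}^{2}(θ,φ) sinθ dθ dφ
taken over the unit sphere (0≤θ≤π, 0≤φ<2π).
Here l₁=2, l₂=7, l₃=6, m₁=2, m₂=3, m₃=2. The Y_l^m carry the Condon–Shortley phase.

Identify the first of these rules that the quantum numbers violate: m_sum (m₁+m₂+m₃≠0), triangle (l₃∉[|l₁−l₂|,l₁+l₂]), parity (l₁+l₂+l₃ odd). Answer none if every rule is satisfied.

m_sum

azimuthal sum: 2 + 3 + 2 = 7  ✗
5 ≤ 6 ≤ 9 (triangle on l)
L = 2 + 7 + 6 = 15 (odd)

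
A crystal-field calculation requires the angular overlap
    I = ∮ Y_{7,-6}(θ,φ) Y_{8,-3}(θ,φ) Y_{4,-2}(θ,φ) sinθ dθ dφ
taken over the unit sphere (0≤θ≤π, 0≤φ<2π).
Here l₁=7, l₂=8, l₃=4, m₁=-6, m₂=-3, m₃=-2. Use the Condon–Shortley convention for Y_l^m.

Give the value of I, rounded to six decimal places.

0.000000

-6 − 3 − 2 = -11 ≠ 0: azimuthal integral kills it; I = 0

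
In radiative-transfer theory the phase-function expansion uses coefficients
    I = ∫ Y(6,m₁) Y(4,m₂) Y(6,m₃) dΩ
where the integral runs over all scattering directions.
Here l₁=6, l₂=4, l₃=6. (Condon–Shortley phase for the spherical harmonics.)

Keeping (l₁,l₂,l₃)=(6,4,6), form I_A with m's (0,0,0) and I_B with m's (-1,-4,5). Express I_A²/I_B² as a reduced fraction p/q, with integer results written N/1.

l's match ⇒ only the (l;m) 3-j factors differ between A and B.
A: triangle coeff Δ(6,4,6) = 1/15315300; Σ_t [0,4]: t=0:+1/829440 t=1:−1/25920 t=2:+1/9216 t=3:−1/25920 t=4:+1/829440 = 7/207360; (3j)²=28/2431 [(6 4 6; 0 0 0)], sign=+1
B: triangle coeff Δ(6,4,6) = 1/15315300; Σ_t [0,0]: t=0:+1/2903040 = 1/2903040; (3j)²=5/663 [(6 4 6; -1 -4 5)], sign=-1
I_A²/I_B² = (28/2431)/(5/663) = 84/55

84/55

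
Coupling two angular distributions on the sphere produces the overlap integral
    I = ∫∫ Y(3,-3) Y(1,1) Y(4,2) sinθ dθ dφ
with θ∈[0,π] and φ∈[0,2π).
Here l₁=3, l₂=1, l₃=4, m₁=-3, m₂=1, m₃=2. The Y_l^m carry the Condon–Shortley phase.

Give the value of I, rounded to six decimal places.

Rules hold: Σm=0, L=8 even, 2≤4≤4.
N = 7·3·9 = 189
Δ = 0!·6!·2!/9! = 1/252
Racah Σ t=0..0: t=0:+1/36 = 1/36
⇒ 3j(3 1 4; 0 0 0)² = 4/63, sgn +1
Racah Σ t=0..0: t=0:+1/1440 = 1/1440
⇒ 3j(3 1 4; -3 1 2)² = 1/252, sgn +1
4πI² = N·(3j₀)²·(3jₘ)² = 1/21
I = +1·√(0.047619/4π) = 0.06155813

0.061558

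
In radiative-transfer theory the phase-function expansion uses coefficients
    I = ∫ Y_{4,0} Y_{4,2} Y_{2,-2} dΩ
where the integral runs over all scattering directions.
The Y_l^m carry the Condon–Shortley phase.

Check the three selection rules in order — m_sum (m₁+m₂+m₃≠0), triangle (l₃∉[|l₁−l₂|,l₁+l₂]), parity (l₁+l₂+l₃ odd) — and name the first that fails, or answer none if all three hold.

none

azimuthal sum: 0 + 2 − 2 = 0  ✓
0 ≤ 2 ≤ 8 (triangle on l)  ✓
L = 4 + 4 + 2 = 10 (even)  ✓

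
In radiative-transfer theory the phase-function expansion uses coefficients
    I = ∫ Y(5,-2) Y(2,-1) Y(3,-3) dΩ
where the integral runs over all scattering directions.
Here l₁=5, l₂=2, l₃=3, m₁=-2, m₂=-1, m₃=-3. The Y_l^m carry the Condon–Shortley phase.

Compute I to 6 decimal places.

0.000000

-2 − 1 − 3 = -6 ≠ 0: azimuthal integral kills it; I = 0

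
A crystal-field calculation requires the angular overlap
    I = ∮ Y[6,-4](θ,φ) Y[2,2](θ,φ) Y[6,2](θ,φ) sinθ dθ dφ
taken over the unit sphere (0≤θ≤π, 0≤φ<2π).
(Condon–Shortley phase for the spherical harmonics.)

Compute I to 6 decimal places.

Checks pass: Σm=0; 14 even; l₃=6∈[4,8].
(2·6+1)(2·2+1)(2·6+1) = 845
Δ: 2! 10! 2! / 15! → 1/90090
sum: t=0:+1/69120 t=1:−1/14400 t=2:+1/69120 = -7/172800
3j²(6 2 6; 0 0 0) = Δ·Π!·Σ² = 14/715  (sign -1)
sum: t=2:+1/322560 = 1/322560
3j²(6 2 6; -4 2 2) = Δ·Π!·Σ² = 18/1001  (sign +1)
combine: 4πI² = 845·14/715·18/1001 = 36/121
take √, sign -1: I = -0.15386989

-0.153870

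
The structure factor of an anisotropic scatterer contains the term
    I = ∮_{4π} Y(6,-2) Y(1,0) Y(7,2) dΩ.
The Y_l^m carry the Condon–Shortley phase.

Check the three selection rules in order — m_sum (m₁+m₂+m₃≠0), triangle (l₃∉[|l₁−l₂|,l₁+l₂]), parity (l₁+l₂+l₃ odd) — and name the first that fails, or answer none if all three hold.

m₁+m₂+m₃ = -2 + 0 + 2 = 0  ✓
triangle: |6−1|=5 ≤ l₃=7 ≤ 6+1=7  ✓
parity: l₁+l₂+l₃ = 14 is even  ✓

none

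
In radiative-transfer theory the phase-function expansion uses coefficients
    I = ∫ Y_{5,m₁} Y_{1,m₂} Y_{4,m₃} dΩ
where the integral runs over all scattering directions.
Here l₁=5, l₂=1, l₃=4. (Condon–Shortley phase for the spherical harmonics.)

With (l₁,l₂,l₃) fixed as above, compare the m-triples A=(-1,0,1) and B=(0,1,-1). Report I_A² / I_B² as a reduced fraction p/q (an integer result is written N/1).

Same 5,1,4: normalisation and zero-m 3j drop out of the ratio.
A: Δ: 2! 8! 0! / 11! → 1/495; sum: t=1:−1/720 = -1/720; 3j²(5 1 4; -1 0 1) = Δ·Π!·Σ² = 8/165  (sign +1)
B: Δ: 2! 8! 0! / 11! → 1/495; sum: t=2:+1/1440 = 1/1440; 3j²(5 1 4; 0 1 -1) = Δ·Π!·Σ² = 2/99  (sign -1)
I_A²/I_B² = (8/165)/(2/99) = 12/5

12/5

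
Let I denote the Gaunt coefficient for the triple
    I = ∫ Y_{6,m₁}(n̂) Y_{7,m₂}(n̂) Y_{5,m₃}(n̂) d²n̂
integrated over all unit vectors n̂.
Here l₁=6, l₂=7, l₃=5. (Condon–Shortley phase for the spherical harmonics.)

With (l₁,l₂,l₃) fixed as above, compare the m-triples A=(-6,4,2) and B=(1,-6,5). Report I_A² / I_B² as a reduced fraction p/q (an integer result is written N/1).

165/104

Shared (l₁,l₂,l₃)=(6,7,5): N and (l;000)² cancel in I_A²/I_B².
A: Δ = 8!·4!·6!/19! = 1/174594420; Racah Σ t=8..8: t=8:+1/34836480 = 1/34836480; ⇒ 3j(6 7 5; -6 4 2)² = 275/16796, sgn -1
B: Δ = 8!·4!·6!/19! = 1/174594420; Racah Σ t=1..1: t=1:−1/87091200 = -1/87091200; ⇒ 3j(6 7 5; 1 -6 5)² = 10/969, sgn -1
I_A²/I_B² = (275/16796)/(10/969) = 165/104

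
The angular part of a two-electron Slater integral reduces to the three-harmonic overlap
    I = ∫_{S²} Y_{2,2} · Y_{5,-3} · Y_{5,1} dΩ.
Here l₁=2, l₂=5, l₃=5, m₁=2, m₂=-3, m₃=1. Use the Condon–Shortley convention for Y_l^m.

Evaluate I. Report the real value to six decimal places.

m-sum 0 ✓  L=12 even ✓  3≤5≤7 ✓
Π(2lᵢ+1) = 5×11×11 = 605
triangle coeff Δ(2,5,5) = 1/38610
Σ_t [0,2]: t=0:+1/2880 t=1:−1/576 t=2:+1/2880 = -1/960
(3j)²=10/429 [(2 5 5; 0 0 0)], sign=+1
Σ_t [0,0]: t=0:+1/5760 = 1/5760
(3j)²=56/2145 [(2 5 5; 2 -3 1)], sign=+1
⇒ 4πI² = 560/1521
I = (+1)√(560/1521/(4π)) = 0.17116875

0.171169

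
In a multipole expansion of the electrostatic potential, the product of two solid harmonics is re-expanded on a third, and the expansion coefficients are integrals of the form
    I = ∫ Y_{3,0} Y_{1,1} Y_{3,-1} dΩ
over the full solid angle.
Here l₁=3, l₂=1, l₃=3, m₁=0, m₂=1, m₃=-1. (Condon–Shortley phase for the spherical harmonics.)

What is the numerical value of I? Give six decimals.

0.000000

l₁+l₂+l₃=7 is odd: 3j(l;000)=0 ⇒ I=0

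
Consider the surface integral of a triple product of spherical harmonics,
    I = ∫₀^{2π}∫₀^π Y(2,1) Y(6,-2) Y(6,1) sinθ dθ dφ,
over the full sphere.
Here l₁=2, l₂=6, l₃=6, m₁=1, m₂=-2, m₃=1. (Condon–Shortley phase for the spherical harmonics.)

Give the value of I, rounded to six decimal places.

0.088837

Checks pass: Σm=0; 14 even; l₃=6∈[4,8].
(2·2+1)(2·6+1)(2·6+1) = 845
Δ: 2! 2! 10! / 15! → 1/90090
sum: t=0:+1/69120 t=1:−1/14400 t=2:+1/69120 = -7/172800
3j²(2 6 6; 0 0 0) = Δ·Π!·Σ² = 14/715  (sign -1)
sum: t=0:+1/34560 t=1:−1/60480 = 1/80640
3j²(2 6 6; 1 -2 1) = Δ·Π!·Σ² = 6/1001  (sign -1)
combine: 4πI² = 845·14/715·6/1001 = 12/121
take √, sign +1: I = 0.08883682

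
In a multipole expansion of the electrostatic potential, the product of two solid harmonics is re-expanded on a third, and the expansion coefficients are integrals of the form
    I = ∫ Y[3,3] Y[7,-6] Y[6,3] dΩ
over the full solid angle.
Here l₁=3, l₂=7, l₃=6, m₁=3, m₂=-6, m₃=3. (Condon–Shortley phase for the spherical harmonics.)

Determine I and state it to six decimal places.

-0.153803

Checks pass: Σm=0; 16 even; l₃=6∈[4,10].
(2·3+1)(2·7+1)(2·6+1) = 1365
Δ: 4! 2! 10! / 17! → 1/2042040
sum: t=1:−1/207360 t=2:+1/57600 t=3:−1/207360 = 1/129600
3j²(3 7 6; 0 0 0) = Δ·Π!·Σ² = 168/12155  (sign +1)
sum: t=0:+1/17418240 = 1/17418240
3j²(3 7 6; 3 -6 3) = Δ·Π!·Σ² = 15/952  (sign -1)
combine: 4πI² = 1365·168/12155·15/952 = 945/3179
take √, sign -1: I = -0.15380332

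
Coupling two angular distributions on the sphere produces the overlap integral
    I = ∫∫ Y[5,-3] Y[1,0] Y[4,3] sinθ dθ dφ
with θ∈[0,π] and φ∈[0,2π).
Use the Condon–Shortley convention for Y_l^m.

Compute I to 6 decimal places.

Rules hold: Σm=0, L=10 even, 4≤4≤6.
N = 11·3·9 = 297
Δ = 2!·8!·0!/11! = 1/495
Racah Σ t=1..1: t=1:−1/576 = -1/576
⇒ 3j(5 1 4; 0 0 0)² = 5/99, sgn -1
Racah Σ t=1..1: t=1:−1/5040 = -1/5040
⇒ 3j(5 1 4; -3 0 3)² = 16/495, sgn +1
4πI² = N·(3j₀)²·(3jₘ)² = 16/33
I = -1·√(0.484848/4π) = -0.19642560

-0.196426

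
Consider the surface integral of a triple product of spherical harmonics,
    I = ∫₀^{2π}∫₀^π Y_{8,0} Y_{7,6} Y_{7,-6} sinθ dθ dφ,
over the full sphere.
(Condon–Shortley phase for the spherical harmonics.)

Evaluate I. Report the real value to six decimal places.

m-sum 0 ✓  L=22 even ✓  1≤7≤15 ✓
Π(2lᵢ+1) = 17×15×15 = 3825
triangle coeff Δ(8,7,7) = 1/22086194130
Σ_t [1,7]: t=1:−1/18289152000 t=2:+1/248832000 t=3:−1/24883200 t=4:+1/11943936 t=5:−1/24883200 t=6:+1/248832000 t=7:−1/18289152000 = 11/975421440
(3j)²=1750/289731 [(8 7 7; 0 0 0)], sign=-1
Σ_t [7,8]: t=7:−1/18289152000 t=8:+1/195084288000 = -29/585252864000
(3j)²=10933/1560090 [(8 7 7; 0 6 -6)], sign=+1
⇒ 4πI² = 525625/3246473
I = (-1)√(525625/3246473/(4π)) = -0.11350818

-0.113508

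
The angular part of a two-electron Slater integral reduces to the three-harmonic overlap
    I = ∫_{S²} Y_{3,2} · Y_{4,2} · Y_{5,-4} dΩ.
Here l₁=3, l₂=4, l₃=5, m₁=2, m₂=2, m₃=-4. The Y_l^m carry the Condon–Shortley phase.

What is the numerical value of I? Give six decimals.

Rules hold: Σm=0, L=12 even, 1≤5≤7.
N = 7·9·11 = 693
Δ = 2!·4!·6!/13! = 1/180180
Racah Σ t=0..2: t=0:+1/576 t=1:−1/144 t=2:+1/576 = -1/288
⇒ 3j(3 4 5; 0 0 0)² = 20/1001, sgn +1
Racah Σ t=0..1: t=0:+1/8640 t=1:−1/2880 = -1/4320
⇒ 3j(3 4 5; 2 2 -4)² = 8/429, sgn +1
4πI² = N·(3j₀)²·(3jₘ)² = 480/1859
I = +1·√(0.258203/4π) = 0.14334284

0.143343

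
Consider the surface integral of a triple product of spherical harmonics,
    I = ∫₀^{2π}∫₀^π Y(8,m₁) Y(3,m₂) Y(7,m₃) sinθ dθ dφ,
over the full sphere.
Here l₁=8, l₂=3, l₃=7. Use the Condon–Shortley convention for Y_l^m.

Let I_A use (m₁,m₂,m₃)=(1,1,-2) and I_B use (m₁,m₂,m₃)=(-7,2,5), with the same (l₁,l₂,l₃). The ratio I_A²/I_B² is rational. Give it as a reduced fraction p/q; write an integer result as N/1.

l's match ⇒ only the (l;m) 3-j factors differ between A and B.
A: triangle coeff Δ(8,3,7) = 1/5290740; Σ_t [2,4]: t=2:+1/4838400 t=3:−1/5806080 t=4:+1/104509440 = 23/522547200; (3j)²=529/377910 [(8 3 7; 1 1 -2)], sign=-1
B: triangle coeff Δ(8,3,7) = 1/5290740; Σ_t [3,4]: t=3:−1/5748019200 t=4:+1/958003200 = 1/1149603840; (3j)²=125/5814 [(8 3 7; -7 2 5)], sign=+1
I_A²/I_B² = (529/377910)/(125/5814) = 529/8125

529/8125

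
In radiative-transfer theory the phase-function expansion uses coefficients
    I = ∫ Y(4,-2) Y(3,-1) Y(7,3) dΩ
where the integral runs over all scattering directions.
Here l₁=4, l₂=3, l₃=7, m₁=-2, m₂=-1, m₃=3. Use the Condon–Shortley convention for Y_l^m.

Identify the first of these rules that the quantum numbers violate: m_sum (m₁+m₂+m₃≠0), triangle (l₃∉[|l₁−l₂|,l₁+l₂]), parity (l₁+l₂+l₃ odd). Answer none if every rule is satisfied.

none

m₁+m₂+m₃ = -2 − 1 + 3 = 0  ✓
triangle: |4−3|=1 ≤ l₃=7 ≤ 4+3=7  ✓
parity: l₁+l₂+l₃ = 14 is even  ✓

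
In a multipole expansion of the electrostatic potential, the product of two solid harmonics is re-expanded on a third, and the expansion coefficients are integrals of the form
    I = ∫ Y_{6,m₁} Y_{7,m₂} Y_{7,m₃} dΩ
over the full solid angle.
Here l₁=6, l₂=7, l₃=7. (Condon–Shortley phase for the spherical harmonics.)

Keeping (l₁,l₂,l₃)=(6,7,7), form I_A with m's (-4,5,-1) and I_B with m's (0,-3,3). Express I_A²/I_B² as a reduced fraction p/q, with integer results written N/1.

22638/38809

l's match ⇒ only the (l;m) 3-j factors differ between A and B.
A: triangle coeff Δ(6,7,7) = 1/2444321880; Σ_t [4,6]: t=4:+1/1393459200 t=5:−1/72576000 t=6:+1/49766400 = 7/995328000; (3j)²=343/83980 [(6 7 7; -4 5 -1)], sign=+1
B: triangle coeff Δ(6,7,7) = 1/2444321880; Σ_t [0,4]: t=0:+1/298598400 t=1:−1/10368000 t=2:+1/3317760 t=3:−1/6531840 t=4:+1/92897280 = 197/2985984000; (3j)²=38809/5542680 [(6 7 7; 0 -3 3)], sign=+1
I_A²/I_B² = (343/83980)/(38809/5542680) = 22638/38809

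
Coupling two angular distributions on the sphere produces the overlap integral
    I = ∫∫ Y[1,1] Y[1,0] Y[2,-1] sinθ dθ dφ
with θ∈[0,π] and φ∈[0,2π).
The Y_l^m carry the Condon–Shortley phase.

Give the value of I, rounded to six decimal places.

-0.218510

Rules hold: Σm=0, L=4 even, 0≤2≤2.
N = 3·3·5 = 45
Δ = 0!·2!·2!/5! = 1/30
Racah Σ t=0..0: t=0:+1/1 = 1/1
⇒ 3j(1 1 2; 0 0 0)² = 2/15, sgn +1
Racah Σ t=0..0: t=0:+1/2 = 1/2
⇒ 3j(1 1 2; 1 0 -1)² = 1/10, sgn -1
4πI² = N·(3j₀)²·(3jₘ)² = 3/5
I = -1·√(0.6/4π) = -0.21850969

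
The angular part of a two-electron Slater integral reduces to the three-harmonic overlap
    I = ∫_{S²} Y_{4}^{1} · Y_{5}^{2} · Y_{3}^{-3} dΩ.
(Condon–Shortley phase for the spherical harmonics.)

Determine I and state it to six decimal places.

-0.179179

Rules hold: Σm=0, L=12 even, 1≤3≤9.
N = 9·11·7 = 693
Δ = 6!·2!·4!/13! = 1/180180
Racah Σ t=2..4: t=2:+1/576 t=3:−1/144 t=4:+1/576 = -1/288
⇒ 3j(4 5 3; 0 0 0)² = 20/1001, sgn +1
Racah Σ t=3..3: t=3:−1/1728 = -1/1728
⇒ 3j(4 5 3; 1 2 -3)² = 25/858, sgn -1
4πI² = N·(3j₀)²·(3jₘ)² = 750/1859
I = -1·√(0.403443/4π) = -0.17917854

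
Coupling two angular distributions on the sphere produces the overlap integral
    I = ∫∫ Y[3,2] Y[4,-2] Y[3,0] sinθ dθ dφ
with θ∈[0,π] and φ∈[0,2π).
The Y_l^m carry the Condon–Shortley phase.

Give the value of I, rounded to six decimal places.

-0.044418

m-sum 0 ✓  L=10 even ✓  1≤3≤7 ✓
Π(2lᵢ+1) = 7×9×7 = 441
triangle coeff Δ(3,4,3) = 1/34650
Σ_t [1,3]: t=1:−1/72 t=2:+1/16 t=3:−1/72 = 5/144
(3j)²=2/77 [(3 4 3; 0 0 0)], sign=-1
Σ_t [0,1]: t=0:+1/96 t=1:−1/72 = -1/288
(3j)²=1/462 [(3 4 3; 2 -2 0)], sign=+1
⇒ 4πI² = 3/121
I = (-1)√(3/121/(4π)) = -0.04441841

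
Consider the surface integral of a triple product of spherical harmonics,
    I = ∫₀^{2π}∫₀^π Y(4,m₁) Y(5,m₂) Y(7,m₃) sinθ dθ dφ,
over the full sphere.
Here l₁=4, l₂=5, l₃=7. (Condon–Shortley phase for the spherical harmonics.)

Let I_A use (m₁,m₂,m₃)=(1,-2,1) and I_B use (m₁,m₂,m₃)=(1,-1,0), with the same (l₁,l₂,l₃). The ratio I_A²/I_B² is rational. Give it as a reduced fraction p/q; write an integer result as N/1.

1681/98

Same 4,5,7: normalisation and zero-m 3j drop out of the ratio.
A: Δ: 2! 6! 8! / 17! → 1/6126120; sum: t=0:+1/51840 t=1:−1/69120 t=2:+1/1209600 = 41/7257600; 3j²(4 5 7; 1 -2 1) = Δ·Π!·Σ² = 1681/510510  (sign +1)
B: Δ: 2! 6! 8! / 17! → 1/6126120; sum: t=0:+1/41472 t=1:−1/34560 t=2:+1/345600 = -1/518400; 3j²(4 5 7; 1 -1 0) = Δ·Π!·Σ² = 7/36465  (sign +1)
I_A²/I_B² = (1681/510510)/(7/36465) = 1681/98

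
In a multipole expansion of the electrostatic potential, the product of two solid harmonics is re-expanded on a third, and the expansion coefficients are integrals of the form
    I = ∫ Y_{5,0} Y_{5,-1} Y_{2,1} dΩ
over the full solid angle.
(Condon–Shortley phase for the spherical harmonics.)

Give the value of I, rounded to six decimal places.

Checks pass: Σm=0; 12 even; l₃=2∈[0,10].
(2·5+1)(2·5+1)(2·2+1) = 605
Δ: 8! 2! 2! / 13! → 1/38610
sum: t=3:−1/2880 t=4:+1/576 t=5:−1/2880 = 1/960
3j²(5 5 2; 0 0 0) = Δ·Π!·Σ² = 10/429  (sign +1)
sum: t=3:−1/1440 t=4:+1/1152 = 1/5760
3j²(5 5 2; 0 -1 1) = Δ·Π!·Σ² = 1/858  (sign -1)
combine: 4πI² = 605·10/429·1/858 = 25/1521
take √, sign -1: I = -0.03616600

-0.036166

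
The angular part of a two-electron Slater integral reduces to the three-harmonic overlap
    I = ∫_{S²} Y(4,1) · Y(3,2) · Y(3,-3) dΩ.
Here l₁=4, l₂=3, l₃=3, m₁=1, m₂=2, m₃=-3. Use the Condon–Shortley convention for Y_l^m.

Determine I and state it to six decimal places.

Checks pass: Σm=0; 10 even; l₃=3∈[1,7].
(2·4+1)(2·3+1)(2·3+1) = 441
Δ: 4! 4! 2! / 11! → 1/34650
sum: t=1:−1/72 t=2:+1/16 t=3:−1/72 = 5/144
3j²(4 3 3; 0 0 0) = Δ·Π!·Σ² = 2/77  (sign -1)
sum: t=3:−1/288 = -1/288
3j²(4 3 3; 1 2 -3) = Δ·Π!·Σ² = 5/231  (sign -1)
combine: 4πI² = 441·2/77·5/231 = 30/121
take √, sign +1: I = 0.14046335

0.140463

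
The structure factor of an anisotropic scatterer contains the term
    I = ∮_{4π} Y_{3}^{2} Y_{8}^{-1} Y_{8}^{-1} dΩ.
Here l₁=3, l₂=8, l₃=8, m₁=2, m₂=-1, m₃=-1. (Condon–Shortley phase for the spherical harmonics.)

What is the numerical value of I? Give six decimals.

l₁+l₂+l₃=19 is odd: 3j(l;000)=0 ⇒ I=0

0.000000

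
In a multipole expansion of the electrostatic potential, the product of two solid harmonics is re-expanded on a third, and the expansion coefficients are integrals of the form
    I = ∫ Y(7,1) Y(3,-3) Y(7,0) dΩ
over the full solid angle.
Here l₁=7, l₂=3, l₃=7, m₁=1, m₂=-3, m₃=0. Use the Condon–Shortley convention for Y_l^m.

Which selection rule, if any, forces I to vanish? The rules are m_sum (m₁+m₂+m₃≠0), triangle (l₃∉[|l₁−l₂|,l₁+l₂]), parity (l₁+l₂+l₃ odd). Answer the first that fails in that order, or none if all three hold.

m₁+m₂+m₃ = 1 − 3 + 0 = -2  ✗
triangle: |7−3|=4 ≤ l₃=7 ≤ 7+3=10
parity: l₁+l₂+l₃ = 17 is odd

m_sum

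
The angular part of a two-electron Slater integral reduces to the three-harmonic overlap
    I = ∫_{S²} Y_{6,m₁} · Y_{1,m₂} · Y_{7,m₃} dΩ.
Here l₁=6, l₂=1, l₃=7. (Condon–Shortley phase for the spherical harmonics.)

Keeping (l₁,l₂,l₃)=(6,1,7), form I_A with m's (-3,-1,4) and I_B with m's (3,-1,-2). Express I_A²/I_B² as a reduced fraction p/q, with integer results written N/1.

11/2

l's match ⇒ only the (l;m) 3-j factors differ between A and B.
A: triangle coeff Δ(6,1,7) = 1/1365; Σ_t [0,0]: t=0:+1/4354560 = 1/4354560; (3j)²=11/273 [(6 1 7; -3 -1 4)], sign=-1
B: triangle coeff Δ(6,1,7) = 1/1365; Σ_t [0,0]: t=0:+1/4354560 = 1/4354560; (3j)²=2/273 [(6 1 7; 3 -1 -2)], sign=-1
I_A²/I_B² = (11/273)/(2/273) = 11/2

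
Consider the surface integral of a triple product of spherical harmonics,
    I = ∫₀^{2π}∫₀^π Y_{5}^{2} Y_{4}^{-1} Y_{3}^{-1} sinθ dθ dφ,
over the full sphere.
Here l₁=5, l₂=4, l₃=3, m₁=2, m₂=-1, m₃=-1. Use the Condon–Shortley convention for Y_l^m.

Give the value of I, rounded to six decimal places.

0.148044

Checks pass: Σm=0; 12 even; l₃=3∈[1,9].
(2·5+1)(2·4+1)(2·3+1) = 693
Δ: 6! 4! 2! / 13! → 1/180180
sum: t=2:+1/576 t=3:−1/144 t=4:+1/576 = -1/288
3j²(5 4 3; 0 0 0) = Δ·Π!·Σ² = 20/1001  (sign +1)
sum: t=1:−1/960 t=2:+1/288 t=3:−1/1728 = 1/540
3j²(5 4 3; 2 -1 -1) = Δ·Π!·Σ² = 128/6435  (sign +1)
combine: 4πI² = 693·20/1001·128/6435 = 512/1859
take √, sign +1: I = 0.14804384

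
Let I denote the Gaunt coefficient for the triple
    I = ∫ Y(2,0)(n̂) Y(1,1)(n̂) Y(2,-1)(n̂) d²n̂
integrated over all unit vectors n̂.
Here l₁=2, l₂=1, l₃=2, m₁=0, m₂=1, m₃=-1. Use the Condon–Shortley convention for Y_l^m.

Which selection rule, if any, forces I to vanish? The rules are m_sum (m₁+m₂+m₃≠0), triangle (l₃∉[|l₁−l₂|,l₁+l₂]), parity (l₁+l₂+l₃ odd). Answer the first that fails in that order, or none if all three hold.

azimuthal sum: 0 + 1 − 1 = 0  ✓
1 ≤ 2 ≤ 3 (triangle on l)  ✓
L = 2 + 1 + 2 = 5 (odd)  ✗

parity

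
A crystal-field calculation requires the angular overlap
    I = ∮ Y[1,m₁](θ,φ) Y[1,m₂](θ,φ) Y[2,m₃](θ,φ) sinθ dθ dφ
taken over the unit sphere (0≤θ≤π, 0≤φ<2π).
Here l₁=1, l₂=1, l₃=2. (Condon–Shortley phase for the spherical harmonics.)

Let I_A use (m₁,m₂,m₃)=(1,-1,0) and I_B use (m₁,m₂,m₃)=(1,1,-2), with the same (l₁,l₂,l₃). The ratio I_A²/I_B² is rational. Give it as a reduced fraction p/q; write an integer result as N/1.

1/6

l's match ⇒ only the (l;m) 3-j factors differ between A and B.
A: triangle coeff Δ(1,1,2) = 1/30; Σ_t [0,0]: t=0:+1/4 = 1/4; (3j)²=1/30 [(1 1 2; 1 -1 0)], sign=+1
B: triangle coeff Δ(1,1,2) = 1/30; Σ_t [0,0]: t=0:+1/4 = 1/4; (3j)²=1/5 [(1 1 2; 1 1 -2)], sign=+1
I_A²/I_B² = (1/30)/(1/5) = 1/6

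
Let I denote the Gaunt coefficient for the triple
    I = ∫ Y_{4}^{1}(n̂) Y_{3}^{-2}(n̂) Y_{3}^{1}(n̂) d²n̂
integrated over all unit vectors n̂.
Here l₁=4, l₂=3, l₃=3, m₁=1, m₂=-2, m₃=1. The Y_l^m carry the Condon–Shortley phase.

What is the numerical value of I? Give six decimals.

0.145070

Rules hold: Σm=0, L=10 even, 1≤3≤7.
N = 9·7·7 = 441
Δ = 4!·4!·2!/11! = 1/34650
Racah Σ t=1..3: t=1:−1/72 t=2:+1/16 t=3:−1/72 = 5/144
⇒ 3j(4 3 3; 0 0 0)² = 2/77, sgn -1
Racah Σ t=0..1: t=0:+1/144 t=1:−1/48 = -1/72
⇒ 3j(4 3 3; 1 -2 1)² = 16/693, sgn -1
4πI² = N·(3j₀)²·(3jₘ)² = 32/121
I = +1·√(0.264463/4π) = 0.14506992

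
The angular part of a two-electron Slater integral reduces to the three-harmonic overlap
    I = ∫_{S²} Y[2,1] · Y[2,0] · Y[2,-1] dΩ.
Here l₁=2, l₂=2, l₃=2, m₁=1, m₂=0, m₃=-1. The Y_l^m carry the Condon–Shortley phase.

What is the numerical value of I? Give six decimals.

Checks pass: Σm=0; 6 even; l₃=2∈[0,4].
(2·2+1)(2·2+1)(2·2+1) = 125
Δ: 2! 2! 2! / 7! → 1/630
sum: t=0:+1/8 t=1:−1/1 t=2:+1/8 = -3/4
3j²(2 2 2; 0 0 0) = Δ·Π!·Σ² = 2/35  (sign -1)
sum: t=0:+1/4 t=1:−1/2 = -1/4
3j²(2 2 2; 1 0 -1) = Δ·Π!·Σ² = 1/70  (sign +1)
combine: 4πI² = 125·2/35·1/70 = 5/49
take √, sign -1: I = -0.09011188

-0.090112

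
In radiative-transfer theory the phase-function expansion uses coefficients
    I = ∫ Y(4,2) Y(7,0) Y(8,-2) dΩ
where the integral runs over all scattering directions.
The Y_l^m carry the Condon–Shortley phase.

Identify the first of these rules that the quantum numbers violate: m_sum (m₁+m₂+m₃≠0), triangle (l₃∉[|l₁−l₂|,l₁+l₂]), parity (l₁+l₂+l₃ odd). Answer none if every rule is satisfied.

parity

azimuthal sum: 2 + 0 − 2 = 0  ✓
3 ≤ 8 ≤ 11 (triangle on l)  ✓
L = 4 + 7 + 8 = 19 (odd)  ✗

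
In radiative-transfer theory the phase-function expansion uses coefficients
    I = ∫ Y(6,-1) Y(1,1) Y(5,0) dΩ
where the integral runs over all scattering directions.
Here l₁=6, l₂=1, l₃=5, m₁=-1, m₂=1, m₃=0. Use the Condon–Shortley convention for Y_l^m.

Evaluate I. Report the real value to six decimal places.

m-sum 0 ✓  L=12 even ✓  5≤5≤7 ✓
Π(2lᵢ+1) = 13×3×11 = 429
triangle coeff Δ(6,1,5) = 1/858
Σ_t [1,1]: t=1:−1/14400 = -1/14400
(3j)²=6/143 [(6 1 5; 0 0 0)], sign=+1
Σ_t [2,2]: t=2:+1/28800 = 1/28800
(3j)²=7/286 [(6 1 5; -1 1 0)], sign=-1
⇒ 4πI² = 63/143
I = (-1)√(63/143/(4π)) = -0.18723944

-0.187239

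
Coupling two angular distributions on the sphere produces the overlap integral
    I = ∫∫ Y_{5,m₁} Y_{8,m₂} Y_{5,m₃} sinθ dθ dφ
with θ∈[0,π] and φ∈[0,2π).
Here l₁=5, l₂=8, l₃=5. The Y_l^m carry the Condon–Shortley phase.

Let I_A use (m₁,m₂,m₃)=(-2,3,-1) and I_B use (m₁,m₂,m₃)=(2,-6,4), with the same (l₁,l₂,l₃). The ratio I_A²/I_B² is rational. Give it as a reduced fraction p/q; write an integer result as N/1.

Same 5,8,5: normalisation and zero-m 3j drop out of the ratio.
A: Δ: 8! 2! 8! / 19! → 1/37413090; sum: t=5:−1/2073600 t=6:+1/1036800 t=7:−1/5806080 = 1/3225600; 3j²(5 8 5; -2 3 -1) = Δ·Π!·Σ² = 27/4199  (sign +1)
B: Δ: 8! 2! 8! / 19! → 1/37413090; sum: t=1:−1/50803200 t=2:+1/58060800 = -1/406425600; 3j²(5 8 5; 2 -6 4) = Δ·Π!·Σ² = 1/3230  (sign +1)
I_A²/I_B² = (27/4199)/(1/3230) = 270/13

270/13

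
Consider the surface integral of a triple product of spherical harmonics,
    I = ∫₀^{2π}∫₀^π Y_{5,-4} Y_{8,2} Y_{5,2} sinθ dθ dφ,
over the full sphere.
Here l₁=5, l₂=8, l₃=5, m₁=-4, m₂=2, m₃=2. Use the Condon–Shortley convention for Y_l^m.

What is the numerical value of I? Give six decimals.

-0.139080

m-sum 0 ✓  L=18 even ✓  3≤5≤13 ✓
Π(2lᵢ+1) = 11×17×11 = 2057
triangle coeff Δ(5,8,5) = 1/37413090
Σ_t [3,5]: t=3:−1/1036800 t=4:+1/331776 t=5:−1/1036800 = 1/921600
(3j)²=490/46189 [(5 8 5; 0 0 0)], sign=-1
Σ_t [7,8]: t=7:−1/7257600 t=8:+1/58060800 = -1/8294400
(3j)²=1029/92378 [(5 8 5; -4 2 2)], sign=+1
⇒ 4πI² = 252105/1037153
I = (-1)√(252105/1037153/(4π)) = -0.13907990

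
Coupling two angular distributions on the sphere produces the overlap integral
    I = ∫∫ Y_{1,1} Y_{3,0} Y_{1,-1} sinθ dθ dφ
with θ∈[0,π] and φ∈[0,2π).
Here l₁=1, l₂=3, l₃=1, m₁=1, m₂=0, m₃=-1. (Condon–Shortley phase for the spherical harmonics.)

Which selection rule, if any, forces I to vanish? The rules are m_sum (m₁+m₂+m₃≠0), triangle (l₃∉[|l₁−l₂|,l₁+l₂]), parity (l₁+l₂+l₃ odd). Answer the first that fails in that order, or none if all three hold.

triangle

azimuthal sum: 1 + 0 − 1 = 0  ✓
2 ≤ 1 ≤ 4 (triangle on l)  ✗
L = 1 + 3 + 1 = 5 (odd)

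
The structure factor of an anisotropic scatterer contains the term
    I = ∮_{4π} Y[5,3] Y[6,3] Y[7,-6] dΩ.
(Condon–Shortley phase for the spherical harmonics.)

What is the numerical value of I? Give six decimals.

0.107391

m-sum 0 ✓  L=18 even ✓  1≤7≤11 ✓
Π(2lᵢ+1) = 11×13×15 = 2145
triangle coeff Δ(5,6,7) = 1/174594420
Σ_t [0,4]: t=0:+1/4147200 t=1:−1/207360 t=2:+1/82944 t=3:−1/207360 t=4:+1/4147200 = 1/345600
(3j)²=420/46189 [(5 6 7; 0 0 0)], sign=-1
Σ_t [1,2]: t=1:−1/29030400 t=2:+1/14515200 = 1/29030400
(3j)²=12/1615 [(5 6 7; 3 3 -6)], sign=-1
⇒ 4πI² = 15120/104329
I = (+1)√(15120/104329/(4π)) = 0.10739114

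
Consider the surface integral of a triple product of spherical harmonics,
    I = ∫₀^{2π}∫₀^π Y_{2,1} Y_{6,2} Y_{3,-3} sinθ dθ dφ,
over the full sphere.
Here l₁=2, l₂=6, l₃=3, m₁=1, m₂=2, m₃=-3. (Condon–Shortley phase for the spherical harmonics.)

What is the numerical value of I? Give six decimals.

0.000000

l₃=3 ∉ [4,8] — triangle fails ⇒ I = 0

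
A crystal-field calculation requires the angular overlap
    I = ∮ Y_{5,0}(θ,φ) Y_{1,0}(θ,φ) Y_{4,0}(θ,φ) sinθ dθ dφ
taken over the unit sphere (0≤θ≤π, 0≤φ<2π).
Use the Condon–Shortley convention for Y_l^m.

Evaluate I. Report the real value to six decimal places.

Rules hold: Σm=0, L=10 even, 4≤4≤6.
N = 11·3·9 = 297
Δ = 2!·8!·0!/11! = 1/495
Racah Σ t=1..1: t=1:−1/576 = -1/576
⇒ 3j(5 1 4; 0 0 0)² = 5/99, sgn -1
(m-triple is (0,0,0) — same symbol as above.)
4πI² = N·(3j₀)²·(3jₘ)² = 25/33
I = +1·√(0.757576/4π) = 0.24553200

0.245532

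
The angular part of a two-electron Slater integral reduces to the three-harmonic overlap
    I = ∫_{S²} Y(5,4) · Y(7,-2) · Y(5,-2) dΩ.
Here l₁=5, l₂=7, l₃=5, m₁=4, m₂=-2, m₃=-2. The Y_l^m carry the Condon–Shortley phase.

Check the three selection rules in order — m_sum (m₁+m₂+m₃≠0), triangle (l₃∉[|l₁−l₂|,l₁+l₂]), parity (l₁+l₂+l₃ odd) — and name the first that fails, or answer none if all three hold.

azimuthal sum: 4 − 2 − 2 = 0  ✓
2 ≤ 5 ≤ 12 (triangle on l)  ✓
L = 5 + 7 + 5 = 17 (odd)  ✗

parity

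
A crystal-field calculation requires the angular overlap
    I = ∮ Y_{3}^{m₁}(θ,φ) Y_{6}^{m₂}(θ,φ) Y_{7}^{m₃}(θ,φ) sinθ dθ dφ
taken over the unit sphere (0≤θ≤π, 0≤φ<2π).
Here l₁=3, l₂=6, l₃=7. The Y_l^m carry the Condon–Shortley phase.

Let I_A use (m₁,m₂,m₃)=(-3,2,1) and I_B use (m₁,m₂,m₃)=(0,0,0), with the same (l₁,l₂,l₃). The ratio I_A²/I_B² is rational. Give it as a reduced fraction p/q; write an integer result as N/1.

l's match ⇒ only the (l;m) 3-j factors differ between A and B.
A: triangle coeff Δ(3,6,7) = 1/2042040; Σ_t [2,2]: t=2:+1/829440 = 1/829440; (3j)²=35/2431 [(3 6 7; -3 2 1)], sign=+1
B: triangle coeff Δ(3,6,7) = 1/2042040; Σ_t [0,2]: t=0:+1/207360 t=1:−1/57600 t=2:+1/207360 = -1/129600; (3j)²=168/12155 [(3 6 7; 0 0 0)], sign=+1
I_A²/I_B² = (35/2431)/(168/12155) = 25/24

25/24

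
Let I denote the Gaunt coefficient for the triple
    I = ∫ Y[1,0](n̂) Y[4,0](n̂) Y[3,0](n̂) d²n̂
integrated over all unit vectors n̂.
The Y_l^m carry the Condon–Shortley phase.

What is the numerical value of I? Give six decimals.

0.246233

Checks pass: Σm=0; 8 even; l₃=3∈[3,5].
(2·1+1)(2·4+1)(2·3+1) = 189
Δ: 2! 0! 6! / 9! → 1/252
sum: t=1:−1/36 = -1/36
3j²(1 4 3; 0 0 0) = Δ·Π!·Σ² = 4/63  (sign +1)
(m-triple is (0,0,0) — same symbol as above.)
combine: 4πI² = 189·4/63·4/63 = 16/21
take √, sign +1: I = 0.24623252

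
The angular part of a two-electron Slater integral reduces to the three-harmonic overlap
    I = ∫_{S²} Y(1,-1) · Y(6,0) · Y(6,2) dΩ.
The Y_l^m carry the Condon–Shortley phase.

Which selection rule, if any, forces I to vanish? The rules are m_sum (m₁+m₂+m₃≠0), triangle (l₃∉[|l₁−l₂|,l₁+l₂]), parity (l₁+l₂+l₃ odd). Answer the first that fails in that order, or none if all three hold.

m_sum

m₁+m₂+m₃ = -1 + 0 + 2 = 1  ✗
triangle: |1−6|=5 ≤ l₃=6 ≤ 1+6=7
parity: l₁+l₂+l₃ = 13 is odd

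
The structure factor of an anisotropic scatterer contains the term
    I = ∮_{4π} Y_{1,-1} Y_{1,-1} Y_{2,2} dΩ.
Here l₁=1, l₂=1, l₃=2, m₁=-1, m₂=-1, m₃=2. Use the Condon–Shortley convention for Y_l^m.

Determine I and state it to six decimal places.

Checks pass: Σm=0; 4 even; l₃=2∈[0,2].
(2·1+1)(2·1+1)(2·2+1) = 45
Δ: 0! 2! 2! / 5! → 1/30
sum: t=0:+1/1 = 1/1
3j²(1 1 2; 0 0 0) = Δ·Π!·Σ² = 2/15  (sign +1)
sum: t=0:+1/4 = 1/4
3j²(1 1 2; -1 -1 2) = Δ·Π!·Σ² = 1/5  (sign +1)
combine: 4πI² = 45·2/15·1/5 = 6/5
take √, sign +1: I = 0.30901936

0.309019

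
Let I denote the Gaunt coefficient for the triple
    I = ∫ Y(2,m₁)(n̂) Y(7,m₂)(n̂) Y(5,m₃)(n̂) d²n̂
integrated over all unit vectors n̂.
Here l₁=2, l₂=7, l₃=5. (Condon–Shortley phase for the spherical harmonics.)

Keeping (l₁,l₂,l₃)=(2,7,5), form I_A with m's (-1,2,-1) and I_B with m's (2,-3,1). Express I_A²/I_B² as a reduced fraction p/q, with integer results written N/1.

2/1

Shared (l₁,l₂,l₃)=(2,7,5): N and (l;000)² cancel in I_A²/I_B².
A: Δ = 4!·0!·10!/15! = 1/15015; Racah Σ t=3..3: t=3:−1/103680 = -1/103680; ⇒ 3j(2 7 5; -1 2 -1)² = 4/143, sgn -1
B: Δ = 4!·0!·10!/15! = 1/15015; Racah Σ t=0..0: t=0:+1/414720 = 1/414720; ⇒ 3j(2 7 5; 2 -3 1)² = 2/143, sgn +1
I_A²/I_B² = (4/143)/(2/143) = 2/1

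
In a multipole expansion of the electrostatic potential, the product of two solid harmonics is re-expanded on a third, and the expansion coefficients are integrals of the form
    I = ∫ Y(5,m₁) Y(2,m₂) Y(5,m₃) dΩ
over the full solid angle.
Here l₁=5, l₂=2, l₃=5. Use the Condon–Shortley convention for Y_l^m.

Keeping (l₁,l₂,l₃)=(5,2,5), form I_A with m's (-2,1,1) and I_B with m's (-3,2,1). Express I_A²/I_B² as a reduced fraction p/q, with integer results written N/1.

3/8

Same 5,2,5: normalisation and zero-m 3j drop out of the ratio.
A: Δ: 2! 8! 2! / 13! → 1/38610; sum: t=1:−1/2880 t=2:+1/1440 = 1/2880; 3j²(5 2 5; -2 1 1) = Δ·Π!·Σ² = 7/715  (sign +1)
B: Δ: 2! 8! 2! / 13! → 1/38610; sum: t=2:+1/5760 = 1/5760; 3j²(5 2 5; -3 2 1) = Δ·Π!·Σ² = 56/2145  (sign +1)
I_A²/I_B² = (7/715)/(56/2145) = 3/8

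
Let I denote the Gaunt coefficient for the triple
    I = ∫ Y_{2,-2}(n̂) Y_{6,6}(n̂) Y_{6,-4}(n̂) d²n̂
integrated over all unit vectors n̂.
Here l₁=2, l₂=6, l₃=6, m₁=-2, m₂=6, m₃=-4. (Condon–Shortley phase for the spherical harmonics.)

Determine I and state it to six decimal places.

-0.076075

Rules hold: Σm=0, L=14 even, 4≤6≤8.
N = 5·13·13 = 845
Δ = 2!·2!·10!/15! = 1/90090
Racah Σ t=0..2: t=0:+1/69120 t=1:−1/14400 t=2:+1/69120 = -7/172800
⇒ 3j(2 6 6; 0 0 0)² = 14/715, sgn -1
Racah Σ t=2..2: t=2:+1/14515200 = 1/14515200
⇒ 3j(2 6 6; -2 6 -4)² = 2/455, sgn +1
4πI² = N·(3j₀)²·(3jₘ)² = 4/55
I = -1·√(0.0727273/4π) = -0.07607531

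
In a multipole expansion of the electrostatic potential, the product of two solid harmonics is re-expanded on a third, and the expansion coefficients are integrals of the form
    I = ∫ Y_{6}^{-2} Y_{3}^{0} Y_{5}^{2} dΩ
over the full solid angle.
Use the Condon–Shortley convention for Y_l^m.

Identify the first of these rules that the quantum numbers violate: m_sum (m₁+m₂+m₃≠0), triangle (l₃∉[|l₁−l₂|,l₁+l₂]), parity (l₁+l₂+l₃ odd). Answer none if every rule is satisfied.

none

Σmᵢ = 0  ✓
l₃∈[|l₁−l₂|,l₁+l₂]=[3,9], have l₃=5  ✓
Σlᵢ = 14 ⇒ even  ✓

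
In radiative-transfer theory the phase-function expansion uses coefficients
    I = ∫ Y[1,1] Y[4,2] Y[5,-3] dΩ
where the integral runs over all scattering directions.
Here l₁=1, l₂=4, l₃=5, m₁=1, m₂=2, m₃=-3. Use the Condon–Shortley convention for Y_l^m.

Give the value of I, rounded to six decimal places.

m-sum 0 ✓  L=10 even ✓  3≤5≤5 ✓
Π(2lᵢ+1) = 3×9×11 = 297
triangle coeff Δ(1,4,5) = 1/495
Σ_t [0,0]: t=0:+1/576 = 1/576
(3j)²=5/99 [(1 4 5; 0 0 0)], sign=-1
Σ_t [0,0]: t=0:+1/2880 = 1/2880
(3j)²=28/495 [(1 4 5; 1 2 -3)], sign=+1
⇒ 4πI² = 28/33
I = (-1)√(28/33/(4π)) = -0.25984664

-0.259847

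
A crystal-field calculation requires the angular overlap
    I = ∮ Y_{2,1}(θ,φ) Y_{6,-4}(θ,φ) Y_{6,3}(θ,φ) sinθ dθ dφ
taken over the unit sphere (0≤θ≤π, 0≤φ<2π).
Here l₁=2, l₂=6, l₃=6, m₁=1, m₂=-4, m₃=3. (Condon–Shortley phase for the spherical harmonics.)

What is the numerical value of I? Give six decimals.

Rules hold: Σm=0, L=14 even, 4≤6≤8.
N = 5·13·13 = 845
Δ = 2!·2!·10!/15! = 1/90090
Racah Σ t=0..2: t=0:+1/69120 t=1:−1/14400 t=2:+1/69120 = -7/172800
⇒ 3j(2 6 6; 0 0 0)² = 14/715, sgn -1
Racah Σ t=0..1: t=0:+1/161280 t=1:−1/725760 = 1/207360
⇒ 3j(2 6 6; 1 -4 3)² = 7/286, sgn -1
4πI² = N·(3j₀)²·(3jₘ)² = 49/121
I = +1·√(0.404959/4π) = 0.17951487

0.179515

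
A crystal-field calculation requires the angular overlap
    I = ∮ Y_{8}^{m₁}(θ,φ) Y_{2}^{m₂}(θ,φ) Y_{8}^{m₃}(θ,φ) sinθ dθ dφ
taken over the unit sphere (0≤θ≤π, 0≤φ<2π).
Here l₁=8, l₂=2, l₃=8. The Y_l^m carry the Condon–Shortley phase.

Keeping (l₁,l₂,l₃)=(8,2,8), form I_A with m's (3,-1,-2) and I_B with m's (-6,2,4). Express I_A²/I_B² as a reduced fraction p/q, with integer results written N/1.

275/364

l's match ⇒ only the (l;m) 3-j factors differ between A and B.
A: triangle coeff Δ(8,2,8) = 1/348840; Σ_t [0,1]: t=0:+1/87091200 t=1:−1/174182400 = 1/174182400; (3j)²=55/7752 [(8 2 8; 3 -1 -2)], sign=+1
B: triangle coeff Δ(8,2,8) = 1/348840; Σ_t [2,2]: t=2:+1/3832012800 = 1/3832012800; (3j)²=91/9690 [(8 2 8; -6 2 4)], sign=+1
I_A²/I_B² = (55/7752)/(91/9690) = 275/364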